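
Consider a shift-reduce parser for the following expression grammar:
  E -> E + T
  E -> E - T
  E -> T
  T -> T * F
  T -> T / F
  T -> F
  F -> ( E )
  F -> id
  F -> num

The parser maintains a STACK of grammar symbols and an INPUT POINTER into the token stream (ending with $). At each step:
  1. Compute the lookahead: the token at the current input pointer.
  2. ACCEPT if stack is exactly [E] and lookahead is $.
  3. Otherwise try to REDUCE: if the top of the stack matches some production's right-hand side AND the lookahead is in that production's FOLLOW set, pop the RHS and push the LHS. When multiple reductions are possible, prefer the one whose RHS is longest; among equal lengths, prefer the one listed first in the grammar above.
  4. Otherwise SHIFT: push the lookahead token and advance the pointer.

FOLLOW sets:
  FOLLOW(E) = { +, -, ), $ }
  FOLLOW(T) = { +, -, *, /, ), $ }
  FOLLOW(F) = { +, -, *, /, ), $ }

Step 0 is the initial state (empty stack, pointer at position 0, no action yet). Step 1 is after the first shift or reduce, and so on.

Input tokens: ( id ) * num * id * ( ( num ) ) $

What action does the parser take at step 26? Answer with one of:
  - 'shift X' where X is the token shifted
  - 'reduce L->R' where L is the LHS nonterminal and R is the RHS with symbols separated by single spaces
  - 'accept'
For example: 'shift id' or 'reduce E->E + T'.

Step 1: shift (. Stack=[(] ptr=1 lookahead=id remaining=[id ) * num * id * ( ( num ) ) $]
Step 2: shift id. Stack=[( id] ptr=2 lookahead=) remaining=[) * num * id * ( ( num ) ) $]
Step 3: reduce F->id. Stack=[( F] ptr=2 lookahead=) remaining=[) * num * id * ( ( num ) ) $]
Step 4: reduce T->F. Stack=[( T] ptr=2 lookahead=) remaining=[) * num * id * ( ( num ) ) $]
Step 5: reduce E->T. Stack=[( E] ptr=2 lookahead=) remaining=[) * num * id * ( ( num ) ) $]
Step 6: shift ). Stack=[( E )] ptr=3 lookahead=* remaining=[* num * id * ( ( num ) ) $]
Step 7: reduce F->( E ). Stack=[F] ptr=3 lookahead=* remaining=[* num * id * ( ( num ) ) $]
Step 8: reduce T->F. Stack=[T] ptr=3 lookahead=* remaining=[* num * id * ( ( num ) ) $]
Step 9: shift *. Stack=[T *] ptr=4 lookahead=num remaining=[num * id * ( ( num ) ) $]
Step 10: shift num. Stack=[T * num] ptr=5 lookahead=* remaining=[* id * ( ( num ) ) $]
Step 11: reduce F->num. Stack=[T * F] ptr=5 lookahead=* remaining=[* id * ( ( num ) ) $]
Step 12: reduce T->T * F. Stack=[T] ptr=5 lookahead=* remaining=[* id * ( ( num ) ) $]
Step 13: shift *. Stack=[T *] ptr=6 lookahead=id remaining=[id * ( ( num ) ) $]
Step 14: shift id. Stack=[T * id] ptr=7 lookahead=* remaining=[* ( ( num ) ) $]
Step 15: reduce F->id. Stack=[T * F] ptr=7 lookahead=* remaining=[* ( ( num ) ) $]
Step 16: reduce T->T * F. Stack=[T] ptr=7 lookahead=* remaining=[* ( ( num ) ) $]
Step 17: shift *. Stack=[T *] ptr=8 lookahead=( remaining=[( ( num ) ) $]
Step 18: shift (. Stack=[T * (] ptr=9 lookahead=( remaining=[( num ) ) $]
Step 19: shift (. Stack=[T * ( (] ptr=10 lookahead=num remaining=[num ) ) $]
Step 20: shift num. Stack=[T * ( ( num] ptr=11 lookahead=) remaining=[) ) $]
Step 21: reduce F->num. Stack=[T * ( ( F] ptr=11 lookahead=) remaining=[) ) $]
Step 22: reduce T->F. Stack=[T * ( ( T] ptr=11 lookahead=) remaining=[) ) $]
Step 23: reduce E->T. Stack=[T * ( ( E] ptr=11 lookahead=) remaining=[) ) $]
Step 24: shift ). Stack=[T * ( ( E )] ptr=12 lookahead=) remaining=[) $]
Step 25: reduce F->( E ). Stack=[T * ( F] ptr=12 lookahead=) remaining=[) $]
Step 26: reduce T->F. Stack=[T * ( T] ptr=12 lookahead=) remaining=[) $]

Answer: reduce T->F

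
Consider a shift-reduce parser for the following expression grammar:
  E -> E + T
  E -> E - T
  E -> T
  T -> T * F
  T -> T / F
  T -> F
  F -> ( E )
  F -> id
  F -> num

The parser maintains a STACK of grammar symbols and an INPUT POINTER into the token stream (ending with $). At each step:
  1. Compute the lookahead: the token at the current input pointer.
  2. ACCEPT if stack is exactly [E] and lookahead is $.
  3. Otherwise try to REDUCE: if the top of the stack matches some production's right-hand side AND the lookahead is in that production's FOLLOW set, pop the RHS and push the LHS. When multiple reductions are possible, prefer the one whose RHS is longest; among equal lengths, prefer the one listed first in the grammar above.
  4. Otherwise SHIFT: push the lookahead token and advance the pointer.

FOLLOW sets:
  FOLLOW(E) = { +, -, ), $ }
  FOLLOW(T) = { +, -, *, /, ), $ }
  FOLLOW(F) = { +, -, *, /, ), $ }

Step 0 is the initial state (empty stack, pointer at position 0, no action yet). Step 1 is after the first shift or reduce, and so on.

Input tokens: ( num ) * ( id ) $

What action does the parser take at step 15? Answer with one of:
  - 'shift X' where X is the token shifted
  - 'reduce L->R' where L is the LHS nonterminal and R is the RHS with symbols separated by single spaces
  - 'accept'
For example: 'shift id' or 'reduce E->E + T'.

Answer: shift )

Derivation:
Step 1: shift (. Stack=[(] ptr=1 lookahead=num remaining=[num ) * ( id ) $]
Step 2: shift num. Stack=[( num] ptr=2 lookahead=) remaining=[) * ( id ) $]
Step 3: reduce F->num. Stack=[( F] ptr=2 lookahead=) remaining=[) * ( id ) $]
Step 4: reduce T->F. Stack=[( T] ptr=2 lookahead=) remaining=[) * ( id ) $]
Step 5: reduce E->T. Stack=[( E] ptr=2 lookahead=) remaining=[) * ( id ) $]
Step 6: shift ). Stack=[( E )] ptr=3 lookahead=* remaining=[* ( id ) $]
Step 7: reduce F->( E ). Stack=[F] ptr=3 lookahead=* remaining=[* ( id ) $]
Step 8: reduce T->F. Stack=[T] ptr=3 lookahead=* remaining=[* ( id ) $]
Step 9: shift *. Stack=[T *] ptr=4 lookahead=( remaining=[( id ) $]
Step 10: shift (. Stack=[T * (] ptr=5 lookahead=id remaining=[id ) $]
Step 11: shift id. Stack=[T * ( id] ptr=6 lookahead=) remaining=[) $]
Step 12: reduce F->id. Stack=[T * ( F] ptr=6 lookahead=) remaining=[) $]
Step 13: reduce T->F. Stack=[T * ( T] ptr=6 lookahead=) remaining=[) $]
Step 14: reduce E->T. Stack=[T * ( E] ptr=6 lookahead=) remaining=[) $]
Step 15: shift ). Stack=[T * ( E )] ptr=7 lookahead=$ remaining=[$]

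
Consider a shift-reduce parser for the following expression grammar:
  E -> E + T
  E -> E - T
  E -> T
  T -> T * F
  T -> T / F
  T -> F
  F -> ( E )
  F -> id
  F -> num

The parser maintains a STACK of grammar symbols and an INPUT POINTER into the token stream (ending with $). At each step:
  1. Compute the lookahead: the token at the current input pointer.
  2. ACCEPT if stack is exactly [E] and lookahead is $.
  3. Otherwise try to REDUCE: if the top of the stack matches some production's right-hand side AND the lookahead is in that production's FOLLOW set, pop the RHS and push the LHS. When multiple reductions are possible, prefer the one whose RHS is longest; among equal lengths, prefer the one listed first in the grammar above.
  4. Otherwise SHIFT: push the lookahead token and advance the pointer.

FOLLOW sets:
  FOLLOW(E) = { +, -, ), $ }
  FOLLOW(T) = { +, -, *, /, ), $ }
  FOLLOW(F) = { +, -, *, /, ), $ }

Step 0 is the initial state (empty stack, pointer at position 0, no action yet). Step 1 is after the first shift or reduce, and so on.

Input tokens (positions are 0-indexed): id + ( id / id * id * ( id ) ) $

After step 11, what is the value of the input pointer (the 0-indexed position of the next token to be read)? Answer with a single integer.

Answer: 6

Derivation:
Step 1: shift id. Stack=[id] ptr=1 lookahead=+ remaining=[+ ( id / id * id * ( id ) ) $]
Step 2: reduce F->id. Stack=[F] ptr=1 lookahead=+ remaining=[+ ( id / id * id * ( id ) ) $]
Step 3: reduce T->F. Stack=[T] ptr=1 lookahead=+ remaining=[+ ( id / id * id * ( id ) ) $]
Step 4: reduce E->T. Stack=[E] ptr=1 lookahead=+ remaining=[+ ( id / id * id * ( id ) ) $]
Step 5: shift +. Stack=[E +] ptr=2 lookahead=( remaining=[( id / id * id * ( id ) ) $]
Step 6: shift (. Stack=[E + (] ptr=3 lookahead=id remaining=[id / id * id * ( id ) ) $]
Step 7: shift id. Stack=[E + ( id] ptr=4 lookahead=/ remaining=[/ id * id * ( id ) ) $]
Step 8: reduce F->id. Stack=[E + ( F] ptr=4 lookahead=/ remaining=[/ id * id * ( id ) ) $]
Step 9: reduce T->F. Stack=[E + ( T] ptr=4 lookahead=/ remaining=[/ id * id * ( id ) ) $]
Step 10: shift /. Stack=[E + ( T /] ptr=5 lookahead=id remaining=[id * id * ( id ) ) $]
Step 11: shift id. Stack=[E + ( T / id] ptr=6 lookahead=* remaining=[* id * ( id ) ) $]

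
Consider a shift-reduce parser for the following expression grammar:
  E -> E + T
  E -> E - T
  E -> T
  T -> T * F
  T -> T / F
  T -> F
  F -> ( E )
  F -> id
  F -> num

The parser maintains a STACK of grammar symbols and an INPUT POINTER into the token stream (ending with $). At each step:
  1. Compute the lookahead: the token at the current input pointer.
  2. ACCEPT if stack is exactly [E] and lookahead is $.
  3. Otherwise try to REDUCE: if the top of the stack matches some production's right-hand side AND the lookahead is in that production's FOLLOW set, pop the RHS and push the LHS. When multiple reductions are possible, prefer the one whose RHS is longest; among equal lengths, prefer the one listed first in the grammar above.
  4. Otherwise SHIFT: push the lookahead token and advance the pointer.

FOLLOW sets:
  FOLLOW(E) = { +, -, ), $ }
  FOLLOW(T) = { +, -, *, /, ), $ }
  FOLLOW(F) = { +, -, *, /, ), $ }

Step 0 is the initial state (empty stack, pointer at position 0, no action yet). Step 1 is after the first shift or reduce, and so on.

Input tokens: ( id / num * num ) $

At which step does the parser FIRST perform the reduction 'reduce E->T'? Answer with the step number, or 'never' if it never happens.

Answer: 13

Derivation:
Step 1: shift (. Stack=[(] ptr=1 lookahead=id remaining=[id / num * num ) $]
Step 2: shift id. Stack=[( id] ptr=2 lookahead=/ remaining=[/ num * num ) $]
Step 3: reduce F->id. Stack=[( F] ptr=2 lookahead=/ remaining=[/ num * num ) $]
Step 4: reduce T->F. Stack=[( T] ptr=2 lookahead=/ remaining=[/ num * num ) $]
Step 5: shift /. Stack=[( T /] ptr=3 lookahead=num remaining=[num * num ) $]
Step 6: shift num. Stack=[( T / num] ptr=4 lookahead=* remaining=[* num ) $]
Step 7: reduce F->num. Stack=[( T / F] ptr=4 lookahead=* remaining=[* num ) $]
Step 8: reduce T->T / F. Stack=[( T] ptr=4 lookahead=* remaining=[* num ) $]
Step 9: shift *. Stack=[( T *] ptr=5 lookahead=num remaining=[num ) $]
Step 10: shift num. Stack=[( T * num] ptr=6 lookahead=) remaining=[) $]
Step 11: reduce F->num. Stack=[( T * F] ptr=6 lookahead=) remaining=[) $]
Step 12: reduce T->T * F. Stack=[( T] ptr=6 lookahead=) remaining=[) $]
Step 13: reduce E->T. Stack=[( E] ptr=6 lookahead=) remaining=[) $]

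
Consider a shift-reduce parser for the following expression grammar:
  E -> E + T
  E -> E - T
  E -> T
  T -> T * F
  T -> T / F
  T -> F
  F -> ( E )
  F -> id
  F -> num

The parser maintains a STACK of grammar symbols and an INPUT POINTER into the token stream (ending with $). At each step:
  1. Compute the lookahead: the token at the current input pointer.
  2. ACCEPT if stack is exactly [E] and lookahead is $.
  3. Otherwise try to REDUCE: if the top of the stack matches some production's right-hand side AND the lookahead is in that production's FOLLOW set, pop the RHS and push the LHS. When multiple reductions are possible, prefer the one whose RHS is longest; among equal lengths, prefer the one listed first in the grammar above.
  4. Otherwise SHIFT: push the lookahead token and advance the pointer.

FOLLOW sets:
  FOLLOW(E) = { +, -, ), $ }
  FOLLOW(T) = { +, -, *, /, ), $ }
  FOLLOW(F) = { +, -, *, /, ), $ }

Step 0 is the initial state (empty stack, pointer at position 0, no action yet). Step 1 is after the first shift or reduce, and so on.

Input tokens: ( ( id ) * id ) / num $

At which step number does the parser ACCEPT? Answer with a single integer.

Answer: 23

Derivation:
Step 1: shift (. Stack=[(] ptr=1 lookahead=( remaining=[( id ) * id ) / num $]
Step 2: shift (. Stack=[( (] ptr=2 lookahead=id remaining=[id ) * id ) / num $]
Step 3: shift id. Stack=[( ( id] ptr=3 lookahead=) remaining=[) * id ) / num $]
Step 4: reduce F->id. Stack=[( ( F] ptr=3 lookahead=) remaining=[) * id ) / num $]
Step 5: reduce T->F. Stack=[( ( T] ptr=3 lookahead=) remaining=[) * id ) / num $]
Step 6: reduce E->T. Stack=[( ( E] ptr=3 lookahead=) remaining=[) * id ) / num $]
Step 7: shift ). Stack=[( ( E )] ptr=4 lookahead=* remaining=[* id ) / num $]
Step 8: reduce F->( E ). Stack=[( F] ptr=4 lookahead=* remaining=[* id ) / num $]
Step 9: reduce T->F. Stack=[( T] ptr=4 lookahead=* remaining=[* id ) / num $]
Step 10: shift *. Stack=[( T *] ptr=5 lookahead=id remaining=[id ) / num $]
Step 11: shift id. Stack=[( T * id] ptr=6 lookahead=) remaining=[) / num $]
Step 12: reduce F->id. Stack=[( T * F] ptr=6 lookahead=) remaining=[) / num $]
Step 13: reduce T->T * F. Stack=[( T] ptr=6 lookahead=) remaining=[) / num $]
Step 14: reduce E->T. Stack=[( E] ptr=6 lookahead=) remaining=[) / num $]
Step 15: shift ). Stack=[( E )] ptr=7 lookahead=/ remaining=[/ num $]
Step 16: reduce F->( E ). Stack=[F] ptr=7 lookahead=/ remaining=[/ num $]
Step 17: reduce T->F. Stack=[T] ptr=7 lookahead=/ remaining=[/ num $]
Step 18: shift /. Stack=[T /] ptr=8 lookahead=num remaining=[num $]
Step 19: shift num. Stack=[T / num] ptr=9 lookahead=$ remaining=[$]
Step 20: reduce F->num. Stack=[T / F] ptr=9 lookahead=$ remaining=[$]
Step 21: reduce T->T / F. Stack=[T] ptr=9 lookahead=$ remaining=[$]
Step 22: reduce E->T. Stack=[E] ptr=9 lookahead=$ remaining=[$]
Step 23: accept. Stack=[E] ptr=9 lookahead=$ remaining=[$]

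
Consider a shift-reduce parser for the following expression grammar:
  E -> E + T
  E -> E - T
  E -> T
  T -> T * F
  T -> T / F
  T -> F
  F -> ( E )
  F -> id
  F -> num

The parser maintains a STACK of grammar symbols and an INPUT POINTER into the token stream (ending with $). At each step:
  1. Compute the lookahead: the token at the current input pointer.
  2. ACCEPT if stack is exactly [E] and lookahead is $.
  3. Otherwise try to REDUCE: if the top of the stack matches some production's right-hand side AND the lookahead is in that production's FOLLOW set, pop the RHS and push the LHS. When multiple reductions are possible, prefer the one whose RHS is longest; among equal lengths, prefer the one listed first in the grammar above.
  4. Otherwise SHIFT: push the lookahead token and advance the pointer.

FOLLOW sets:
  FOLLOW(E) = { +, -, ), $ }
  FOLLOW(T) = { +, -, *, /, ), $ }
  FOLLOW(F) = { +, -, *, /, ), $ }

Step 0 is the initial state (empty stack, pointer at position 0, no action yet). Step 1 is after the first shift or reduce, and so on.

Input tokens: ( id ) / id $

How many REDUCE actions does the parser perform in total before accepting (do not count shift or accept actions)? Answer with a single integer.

Answer: 8

Derivation:
Step 1: shift (. Stack=[(] ptr=1 lookahead=id remaining=[id ) / id $]
Step 2: shift id. Stack=[( id] ptr=2 lookahead=) remaining=[) / id $]
Step 3: reduce F->id. Stack=[( F] ptr=2 lookahead=) remaining=[) / id $]
Step 4: reduce T->F. Stack=[( T] ptr=2 lookahead=) remaining=[) / id $]
Step 5: reduce E->T. Stack=[( E] ptr=2 lookahead=) remaining=[) / id $]
Step 6: shift ). Stack=[( E )] ptr=3 lookahead=/ remaining=[/ id $]
Step 7: reduce F->( E ). Stack=[F] ptr=3 lookahead=/ remaining=[/ id $]
Step 8: reduce T->F. Stack=[T] ptr=3 lookahead=/ remaining=[/ id $]
Step 9: shift /. Stack=[T /] ptr=4 lookahead=id remaining=[id $]
Step 10: shift id. Stack=[T / id] ptr=5 lookahead=$ remaining=[$]
Step 11: reduce F->id. Stack=[T / F] ptr=5 lookahead=$ remaining=[$]
Step 12: reduce T->T / F. Stack=[T] ptr=5 lookahead=$ remaining=[$]
Step 13: reduce E->T. Stack=[E] ptr=5 lookahead=$ remaining=[$]
Step 14: accept. Stack=[E] ptr=5 lookahead=$ remaining=[$]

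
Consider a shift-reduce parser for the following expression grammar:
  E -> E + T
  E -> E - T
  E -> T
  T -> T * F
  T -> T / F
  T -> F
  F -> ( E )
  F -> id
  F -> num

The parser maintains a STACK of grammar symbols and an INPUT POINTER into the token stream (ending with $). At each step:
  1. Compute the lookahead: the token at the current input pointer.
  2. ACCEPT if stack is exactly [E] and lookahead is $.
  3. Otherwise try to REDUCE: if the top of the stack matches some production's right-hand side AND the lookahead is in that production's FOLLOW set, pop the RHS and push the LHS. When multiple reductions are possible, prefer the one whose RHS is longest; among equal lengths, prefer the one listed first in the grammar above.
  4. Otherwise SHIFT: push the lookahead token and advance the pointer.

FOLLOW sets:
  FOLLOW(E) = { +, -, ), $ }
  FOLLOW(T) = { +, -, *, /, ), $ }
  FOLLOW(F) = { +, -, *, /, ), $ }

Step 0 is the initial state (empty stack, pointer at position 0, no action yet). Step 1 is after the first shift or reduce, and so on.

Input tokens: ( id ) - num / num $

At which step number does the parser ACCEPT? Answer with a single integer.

Answer: 19

Derivation:
Step 1: shift (. Stack=[(] ptr=1 lookahead=id remaining=[id ) - num / num $]
Step 2: shift id. Stack=[( id] ptr=2 lookahead=) remaining=[) - num / num $]
Step 3: reduce F->id. Stack=[( F] ptr=2 lookahead=) remaining=[) - num / num $]
Step 4: reduce T->F. Stack=[( T] ptr=2 lookahead=) remaining=[) - num / num $]
Step 5: reduce E->T. Stack=[( E] ptr=2 lookahead=) remaining=[) - num / num $]
Step 6: shift ). Stack=[( E )] ptr=3 lookahead=- remaining=[- num / num $]
Step 7: reduce F->( E ). Stack=[F] ptr=3 lookahead=- remaining=[- num / num $]
Step 8: reduce T->F. Stack=[T] ptr=3 lookahead=- remaining=[- num / num $]
Step 9: reduce E->T. Stack=[E] ptr=3 lookahead=- remaining=[- num / num $]
Step 10: shift -. Stack=[E -] ptr=4 lookahead=num remaining=[num / num $]
Step 11: shift num. Stack=[E - num] ptr=5 lookahead=/ remaining=[/ num $]
Step 12: reduce F->num. Stack=[E - F] ptr=5 lookahead=/ remaining=[/ num $]
Step 13: reduce T->F. Stack=[E - T] ptr=5 lookahead=/ remaining=[/ num $]
Step 14: shift /. Stack=[E - T /] ptr=6 lookahead=num remaining=[num $]
Step 15: shift num. Stack=[E - T / num] ptr=7 lookahead=$ remaining=[$]
Step 16: reduce F->num. Stack=[E - T / F] ptr=7 lookahead=$ remaining=[$]
Step 17: reduce T->T / F. Stack=[E - T] ptr=7 lookahead=$ remaining=[$]
Step 18: reduce E->E - T. Stack=[E] ptr=7 lookahead=$ remaining=[$]
Step 19: accept. Stack=[E] ptr=7 lookahead=$ remaining=[$]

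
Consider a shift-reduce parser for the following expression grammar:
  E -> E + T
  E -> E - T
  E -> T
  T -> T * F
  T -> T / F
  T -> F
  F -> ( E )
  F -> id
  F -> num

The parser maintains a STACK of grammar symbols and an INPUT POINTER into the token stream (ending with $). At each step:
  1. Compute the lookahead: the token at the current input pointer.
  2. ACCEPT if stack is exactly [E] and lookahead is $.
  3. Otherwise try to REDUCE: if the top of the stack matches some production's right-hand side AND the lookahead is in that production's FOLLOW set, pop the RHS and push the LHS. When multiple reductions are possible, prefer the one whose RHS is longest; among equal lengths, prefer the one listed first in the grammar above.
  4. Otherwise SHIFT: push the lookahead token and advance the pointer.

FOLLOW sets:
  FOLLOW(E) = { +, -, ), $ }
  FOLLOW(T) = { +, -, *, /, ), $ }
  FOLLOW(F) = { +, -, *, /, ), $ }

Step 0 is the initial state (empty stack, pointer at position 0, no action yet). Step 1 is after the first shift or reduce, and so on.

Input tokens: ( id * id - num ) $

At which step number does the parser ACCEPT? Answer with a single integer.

Answer: 19

Derivation:
Step 1: shift (. Stack=[(] ptr=1 lookahead=id remaining=[id * id - num ) $]
Step 2: shift id. Stack=[( id] ptr=2 lookahead=* remaining=[* id - num ) $]
Step 3: reduce F->id. Stack=[( F] ptr=2 lookahead=* remaining=[* id - num ) $]
Step 4: reduce T->F. Stack=[( T] ptr=2 lookahead=* remaining=[* id - num ) $]
Step 5: shift *. Stack=[( T *] ptr=3 lookahead=id remaining=[id - num ) $]
Step 6: shift id. Stack=[( T * id] ptr=4 lookahead=- remaining=[- num ) $]
Step 7: reduce F->id. Stack=[( T * F] ptr=4 lookahead=- remaining=[- num ) $]
Step 8: reduce T->T * F. Stack=[( T] ptr=4 lookahead=- remaining=[- num ) $]
Step 9: reduce E->T. Stack=[( E] ptr=4 lookahead=- remaining=[- num ) $]
Step 10: shift -. Stack=[( E -] ptr=5 lookahead=num remaining=[num ) $]
Step 11: shift num. Stack=[( E - num] ptr=6 lookahead=) remaining=[) $]
Step 12: reduce F->num. Stack=[( E - F] ptr=6 lookahead=) remaining=[) $]
Step 13: reduce T->F. Stack=[( E - T] ptr=6 lookahead=) remaining=[) $]
Step 14: reduce E->E - T. Stack=[( E] ptr=6 lookahead=) remaining=[) $]
Step 15: shift ). Stack=[( E )] ptr=7 lookahead=$ remaining=[$]
Step 16: reduce F->( E ). Stack=[F] ptr=7 lookahead=$ remaining=[$]
Step 17: reduce T->F. Stack=[T] ptr=7 lookahead=$ remaining=[$]
Step 18: reduce E->T. Stack=[E] ptr=7 lookahead=$ remaining=[$]
Step 19: accept. Stack=[E] ptr=7 lookahead=$ remaining=[$]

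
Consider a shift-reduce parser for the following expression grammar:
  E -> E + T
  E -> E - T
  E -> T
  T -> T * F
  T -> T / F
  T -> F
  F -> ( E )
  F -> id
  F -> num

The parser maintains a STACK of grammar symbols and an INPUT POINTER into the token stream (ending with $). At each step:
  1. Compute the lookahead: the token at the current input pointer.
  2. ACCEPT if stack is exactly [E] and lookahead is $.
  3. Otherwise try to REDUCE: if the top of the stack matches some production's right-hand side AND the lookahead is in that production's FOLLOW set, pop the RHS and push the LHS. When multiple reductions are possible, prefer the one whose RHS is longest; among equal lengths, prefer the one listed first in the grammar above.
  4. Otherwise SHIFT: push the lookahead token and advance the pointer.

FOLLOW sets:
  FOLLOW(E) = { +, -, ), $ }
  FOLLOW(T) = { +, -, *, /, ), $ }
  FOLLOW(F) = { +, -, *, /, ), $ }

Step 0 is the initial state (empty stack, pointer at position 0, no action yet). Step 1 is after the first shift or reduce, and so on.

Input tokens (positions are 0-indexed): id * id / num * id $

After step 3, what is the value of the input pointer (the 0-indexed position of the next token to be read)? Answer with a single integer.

Answer: 1

Derivation:
Step 1: shift id. Stack=[id] ptr=1 lookahead=* remaining=[* id / num * id $]
Step 2: reduce F->id. Stack=[F] ptr=1 lookahead=* remaining=[* id / num * id $]
Step 3: reduce T->F. Stack=[T] ptr=1 lookahead=* remaining=[* id / num * id $]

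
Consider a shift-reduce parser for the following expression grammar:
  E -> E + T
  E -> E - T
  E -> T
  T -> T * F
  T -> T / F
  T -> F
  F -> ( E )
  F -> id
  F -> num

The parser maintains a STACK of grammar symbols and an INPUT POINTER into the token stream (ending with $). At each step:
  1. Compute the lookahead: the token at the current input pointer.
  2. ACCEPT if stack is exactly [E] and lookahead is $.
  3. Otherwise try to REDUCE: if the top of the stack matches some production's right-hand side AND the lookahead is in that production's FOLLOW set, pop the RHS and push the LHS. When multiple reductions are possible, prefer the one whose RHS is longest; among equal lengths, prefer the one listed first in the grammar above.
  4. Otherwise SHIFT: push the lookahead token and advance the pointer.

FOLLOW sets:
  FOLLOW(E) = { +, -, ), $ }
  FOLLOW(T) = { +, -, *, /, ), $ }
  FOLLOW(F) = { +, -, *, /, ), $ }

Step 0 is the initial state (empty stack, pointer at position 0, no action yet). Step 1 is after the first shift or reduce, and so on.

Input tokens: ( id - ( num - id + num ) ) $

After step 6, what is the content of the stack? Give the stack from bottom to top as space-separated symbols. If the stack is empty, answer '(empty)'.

Answer: ( E -

Derivation:
Step 1: shift (. Stack=[(] ptr=1 lookahead=id remaining=[id - ( num - id + num ) ) $]
Step 2: shift id. Stack=[( id] ptr=2 lookahead=- remaining=[- ( num - id + num ) ) $]
Step 3: reduce F->id. Stack=[( F] ptr=2 lookahead=- remaining=[- ( num - id + num ) ) $]
Step 4: reduce T->F. Stack=[( T] ptr=2 lookahead=- remaining=[- ( num - id + num ) ) $]
Step 5: reduce E->T. Stack=[( E] ptr=2 lookahead=- remaining=[- ( num - id + num ) ) $]
Step 6: shift -. Stack=[( E -] ptr=3 lookahead=( remaining=[( num - id + num ) ) $]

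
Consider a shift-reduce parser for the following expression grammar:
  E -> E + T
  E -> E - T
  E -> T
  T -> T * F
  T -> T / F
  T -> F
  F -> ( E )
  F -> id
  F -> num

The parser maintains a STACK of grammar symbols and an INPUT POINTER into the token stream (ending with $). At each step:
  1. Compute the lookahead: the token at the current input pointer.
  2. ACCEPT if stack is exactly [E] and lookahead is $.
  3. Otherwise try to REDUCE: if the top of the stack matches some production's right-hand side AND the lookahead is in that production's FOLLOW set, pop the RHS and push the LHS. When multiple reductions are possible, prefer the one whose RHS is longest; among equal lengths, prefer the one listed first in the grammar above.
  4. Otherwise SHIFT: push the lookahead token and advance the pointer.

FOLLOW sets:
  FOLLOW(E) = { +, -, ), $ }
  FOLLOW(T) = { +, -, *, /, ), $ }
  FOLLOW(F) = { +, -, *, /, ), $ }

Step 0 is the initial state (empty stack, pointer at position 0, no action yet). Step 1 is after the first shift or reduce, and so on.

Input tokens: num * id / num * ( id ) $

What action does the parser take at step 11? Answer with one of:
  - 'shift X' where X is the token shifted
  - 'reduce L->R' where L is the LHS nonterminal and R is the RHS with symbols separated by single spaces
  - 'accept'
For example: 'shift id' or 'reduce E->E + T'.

Step 1: shift num. Stack=[num] ptr=1 lookahead=* remaining=[* id / num * ( id ) $]
Step 2: reduce F->num. Stack=[F] ptr=1 lookahead=* remaining=[* id / num * ( id ) $]
Step 3: reduce T->F. Stack=[T] ptr=1 lookahead=* remaining=[* id / num * ( id ) $]
Step 4: shift *. Stack=[T *] ptr=2 lookahead=id remaining=[id / num * ( id ) $]
Step 5: shift id. Stack=[T * id] ptr=3 lookahead=/ remaining=[/ num * ( id ) $]
Step 6: reduce F->id. Stack=[T * F] ptr=3 lookahead=/ remaining=[/ num * ( id ) $]
Step 7: reduce T->T * F. Stack=[T] ptr=3 lookahead=/ remaining=[/ num * ( id ) $]
Step 8: shift /. Stack=[T /] ptr=4 lookahead=num remaining=[num * ( id ) $]
Step 9: shift num. Stack=[T / num] ptr=5 lookahead=* remaining=[* ( id ) $]
Step 10: reduce F->num. Stack=[T / F] ptr=5 lookahead=* remaining=[* ( id ) $]
Step 11: reduce T->T / F. Stack=[T] ptr=5 lookahead=* remaining=[* ( id ) $]

Answer: reduce T->T / F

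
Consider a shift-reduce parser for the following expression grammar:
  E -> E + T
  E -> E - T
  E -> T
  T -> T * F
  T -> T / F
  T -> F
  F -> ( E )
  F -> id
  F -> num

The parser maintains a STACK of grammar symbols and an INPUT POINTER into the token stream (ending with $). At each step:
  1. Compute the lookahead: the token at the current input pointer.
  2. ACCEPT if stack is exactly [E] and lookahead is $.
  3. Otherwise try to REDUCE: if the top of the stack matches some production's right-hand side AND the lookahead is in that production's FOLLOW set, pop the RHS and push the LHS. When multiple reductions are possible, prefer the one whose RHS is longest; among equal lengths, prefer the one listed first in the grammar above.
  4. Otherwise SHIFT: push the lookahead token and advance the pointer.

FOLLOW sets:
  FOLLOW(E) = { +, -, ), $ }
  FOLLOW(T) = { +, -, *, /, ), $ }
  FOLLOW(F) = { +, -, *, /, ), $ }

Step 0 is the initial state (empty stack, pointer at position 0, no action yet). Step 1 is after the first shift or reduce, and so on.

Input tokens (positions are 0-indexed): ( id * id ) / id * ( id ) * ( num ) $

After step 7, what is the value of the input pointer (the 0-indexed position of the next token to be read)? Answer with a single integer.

Step 1: shift (. Stack=[(] ptr=1 lookahead=id remaining=[id * id ) / id * ( id ) * ( num ) $]
Step 2: shift id. Stack=[( id] ptr=2 lookahead=* remaining=[* id ) / id * ( id ) * ( num ) $]
Step 3: reduce F->id. Stack=[( F] ptr=2 lookahead=* remaining=[* id ) / id * ( id ) * ( num ) $]
Step 4: reduce T->F. Stack=[( T] ptr=2 lookahead=* remaining=[* id ) / id * ( id ) * ( num ) $]
Step 5: shift *. Stack=[( T *] ptr=3 lookahead=id remaining=[id ) / id * ( id ) * ( num ) $]
Step 6: shift id. Stack=[( T * id] ptr=4 lookahead=) remaining=[) / id * ( id ) * ( num ) $]
Step 7: reduce F->id. Stack=[( T * F] ptr=4 lookahead=) remaining=[) / id * ( id ) * ( num ) $]

Answer: 4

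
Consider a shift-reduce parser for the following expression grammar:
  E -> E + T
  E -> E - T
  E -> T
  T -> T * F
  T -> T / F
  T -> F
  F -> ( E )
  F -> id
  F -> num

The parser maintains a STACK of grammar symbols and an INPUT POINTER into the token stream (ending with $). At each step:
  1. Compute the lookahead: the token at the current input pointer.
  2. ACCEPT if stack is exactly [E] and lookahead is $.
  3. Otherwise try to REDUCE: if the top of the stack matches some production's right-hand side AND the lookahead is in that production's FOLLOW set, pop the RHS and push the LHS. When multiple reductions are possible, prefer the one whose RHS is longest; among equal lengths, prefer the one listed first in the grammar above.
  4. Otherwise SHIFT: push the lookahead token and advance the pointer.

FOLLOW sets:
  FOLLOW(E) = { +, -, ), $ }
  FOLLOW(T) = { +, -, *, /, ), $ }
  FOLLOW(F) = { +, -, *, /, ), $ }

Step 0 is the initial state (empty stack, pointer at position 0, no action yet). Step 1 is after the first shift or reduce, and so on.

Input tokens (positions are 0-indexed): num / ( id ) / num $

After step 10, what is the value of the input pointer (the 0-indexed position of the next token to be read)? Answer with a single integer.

Step 1: shift num. Stack=[num] ptr=1 lookahead=/ remaining=[/ ( id ) / num $]
Step 2: reduce F->num. Stack=[F] ptr=1 lookahead=/ remaining=[/ ( id ) / num $]
Step 3: reduce T->F. Stack=[T] ptr=1 lookahead=/ remaining=[/ ( id ) / num $]
Step 4: shift /. Stack=[T /] ptr=2 lookahead=( remaining=[( id ) / num $]
Step 5: shift (. Stack=[T / (] ptr=3 lookahead=id remaining=[id ) / num $]
Step 6: shift id. Stack=[T / ( id] ptr=4 lookahead=) remaining=[) / num $]
Step 7: reduce F->id. Stack=[T / ( F] ptr=4 lookahead=) remaining=[) / num $]
Step 8: reduce T->F. Stack=[T / ( T] ptr=4 lookahead=) remaining=[) / num $]
Step 9: reduce E->T. Stack=[T / ( E] ptr=4 lookahead=) remaining=[) / num $]
Step 10: shift ). Stack=[T / ( E )] ptr=5 lookahead=/ remaining=[/ num $]

Answer: 5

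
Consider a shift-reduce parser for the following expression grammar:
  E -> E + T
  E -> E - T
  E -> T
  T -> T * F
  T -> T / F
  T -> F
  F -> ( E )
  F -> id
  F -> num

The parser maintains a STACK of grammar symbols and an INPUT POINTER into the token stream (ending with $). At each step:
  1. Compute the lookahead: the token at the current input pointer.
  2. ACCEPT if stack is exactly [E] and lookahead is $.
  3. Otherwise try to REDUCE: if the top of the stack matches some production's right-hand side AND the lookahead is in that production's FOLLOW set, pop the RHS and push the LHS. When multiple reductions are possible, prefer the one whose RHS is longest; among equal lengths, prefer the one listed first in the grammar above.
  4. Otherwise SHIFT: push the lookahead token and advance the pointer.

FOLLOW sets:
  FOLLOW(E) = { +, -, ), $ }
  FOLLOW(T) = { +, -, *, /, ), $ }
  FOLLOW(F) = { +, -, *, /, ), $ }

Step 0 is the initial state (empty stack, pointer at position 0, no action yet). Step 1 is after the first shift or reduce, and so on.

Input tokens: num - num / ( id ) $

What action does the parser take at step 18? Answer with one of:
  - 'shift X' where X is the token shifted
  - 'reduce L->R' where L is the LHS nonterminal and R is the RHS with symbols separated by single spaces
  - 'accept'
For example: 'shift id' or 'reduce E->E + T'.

Answer: reduce E->E - T

Derivation:
Step 1: shift num. Stack=[num] ptr=1 lookahead=- remaining=[- num / ( id ) $]
Step 2: reduce F->num. Stack=[F] ptr=1 lookahead=- remaining=[- num / ( id ) $]
Step 3: reduce T->F. Stack=[T] ptr=1 lookahead=- remaining=[- num / ( id ) $]
Step 4: reduce E->T. Stack=[E] ptr=1 lookahead=- remaining=[- num / ( id ) $]
Step 5: shift -. Stack=[E -] ptr=2 lookahead=num remaining=[num / ( id ) $]
Step 6: shift num. Stack=[E - num] ptr=3 lookahead=/ remaining=[/ ( id ) $]
Step 7: reduce F->num. Stack=[E - F] ptr=3 lookahead=/ remaining=[/ ( id ) $]
Step 8: reduce T->F. Stack=[E - T] ptr=3 lookahead=/ remaining=[/ ( id ) $]
Step 9: shift /. Stack=[E - T /] ptr=4 lookahead=( remaining=[( id ) $]
Step 10: shift (. Stack=[E - T / (] ptr=5 lookahead=id remaining=[id ) $]
Step 11: shift id. Stack=[E - T / ( id] ptr=6 lookahead=) remaining=[) $]
Step 12: reduce F->id. Stack=[E - T / ( F] ptr=6 lookahead=) remaining=[) $]
Step 13: reduce T->F. Stack=[E - T / ( T] ptr=6 lookahead=) remaining=[) $]
Step 14: reduce E->T. Stack=[E - T / ( E] ptr=6 lookahead=) remaining=[) $]
Step 15: shift ). Stack=[E - T / ( E )] ptr=7 lookahead=$ remaining=[$]
Step 16: reduce F->( E ). Stack=[E - T / F] ptr=7 lookahead=$ remaining=[$]
Step 17: reduce T->T / F. Stack=[E - T] ptr=7 lookahead=$ remaining=[$]
Step 18: reduce E->E - T. Stack=[E] ptr=7 lookahead=$ remaining=[$]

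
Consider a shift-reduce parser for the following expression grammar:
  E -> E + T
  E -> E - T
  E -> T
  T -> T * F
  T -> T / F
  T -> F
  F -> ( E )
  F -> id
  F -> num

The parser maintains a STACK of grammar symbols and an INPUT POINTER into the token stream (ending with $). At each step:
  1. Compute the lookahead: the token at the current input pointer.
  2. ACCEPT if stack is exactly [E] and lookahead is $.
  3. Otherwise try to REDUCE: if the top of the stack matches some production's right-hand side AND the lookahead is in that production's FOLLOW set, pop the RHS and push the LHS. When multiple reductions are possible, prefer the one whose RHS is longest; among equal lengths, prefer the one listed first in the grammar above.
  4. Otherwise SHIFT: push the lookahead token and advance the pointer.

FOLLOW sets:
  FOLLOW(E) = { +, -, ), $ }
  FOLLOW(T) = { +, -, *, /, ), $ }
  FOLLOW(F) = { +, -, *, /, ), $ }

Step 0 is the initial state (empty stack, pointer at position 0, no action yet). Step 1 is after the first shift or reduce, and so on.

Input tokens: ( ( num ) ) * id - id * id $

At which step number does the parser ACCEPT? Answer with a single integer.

Answer: 28

Derivation:
Step 1: shift (. Stack=[(] ptr=1 lookahead=( remaining=[( num ) ) * id - id * id $]
Step 2: shift (. Stack=[( (] ptr=2 lookahead=num remaining=[num ) ) * id - id * id $]
Step 3: shift num. Stack=[( ( num] ptr=3 lookahead=) remaining=[) ) * id - id * id $]
Step 4: reduce F->num. Stack=[( ( F] ptr=3 lookahead=) remaining=[) ) * id - id * id $]
Step 5: reduce T->F. Stack=[( ( T] ptr=3 lookahead=) remaining=[) ) * id - id * id $]
Step 6: reduce E->T. Stack=[( ( E] ptr=3 lookahead=) remaining=[) ) * id - id * id $]
Step 7: shift ). Stack=[( ( E )] ptr=4 lookahead=) remaining=[) * id - id * id $]
Step 8: reduce F->( E ). Stack=[( F] ptr=4 lookahead=) remaining=[) * id - id * id $]
Step 9: reduce T->F. Stack=[( T] ptr=4 lookahead=) remaining=[) * id - id * id $]
Step 10: reduce E->T. Stack=[( E] ptr=4 lookahead=) remaining=[) * id - id * id $]
Step 11: shift ). Stack=[( E )] ptr=5 lookahead=* remaining=[* id - id * id $]
Step 12: reduce F->( E ). Stack=[F] ptr=5 lookahead=* remaining=[* id - id * id $]
Step 13: reduce T->F. Stack=[T] ptr=5 lookahead=* remaining=[* id - id * id $]
Step 14: shift *. Stack=[T *] ptr=6 lookahead=id remaining=[id - id * id $]
Step 15: shift id. Stack=[T * id] ptr=7 lookahead=- remaining=[- id * id $]
Step 16: reduce F->id. Stack=[T * F] ptr=7 lookahead=- remaining=[- id * id $]
Step 17: reduce T->T * F. Stack=[T] ptr=7 lookahead=- remaining=[- id * id $]
Step 18: reduce E->T. Stack=[E] ptr=7 lookahead=- remaining=[- id * id $]
Step 19: shift -. Stack=[E -] ptr=8 lookahead=id remaining=[id * id $]
Step 20: shift id. Stack=[E - id] ptr=9 lookahead=* remaining=[* id $]
Step 21: reduce F->id. Stack=[E - F] ptr=9 lookahead=* remaining=[* id $]
Step 22: reduce T->F. Stack=[E - T] ptr=9 lookahead=* remaining=[* id $]
Step 23: shift *. Stack=[E - T *] ptr=10 lookahead=id remaining=[id $]
Step 24: shift id. Stack=[E - T * id] ptr=11 lookahead=$ remaining=[$]
Step 25: reduce F->id. Stack=[E - T * F] ptr=11 lookahead=$ remaining=[$]
Step 26: reduce T->T * F. Stack=[E - T] ptr=11 lookahead=$ remaining=[$]
Step 27: reduce E->E - T. Stack=[E] ptr=11 lookahead=$ remaining=[$]
Step 28: accept. Stack=[E] ptr=11 lookahead=$ remaining=[$]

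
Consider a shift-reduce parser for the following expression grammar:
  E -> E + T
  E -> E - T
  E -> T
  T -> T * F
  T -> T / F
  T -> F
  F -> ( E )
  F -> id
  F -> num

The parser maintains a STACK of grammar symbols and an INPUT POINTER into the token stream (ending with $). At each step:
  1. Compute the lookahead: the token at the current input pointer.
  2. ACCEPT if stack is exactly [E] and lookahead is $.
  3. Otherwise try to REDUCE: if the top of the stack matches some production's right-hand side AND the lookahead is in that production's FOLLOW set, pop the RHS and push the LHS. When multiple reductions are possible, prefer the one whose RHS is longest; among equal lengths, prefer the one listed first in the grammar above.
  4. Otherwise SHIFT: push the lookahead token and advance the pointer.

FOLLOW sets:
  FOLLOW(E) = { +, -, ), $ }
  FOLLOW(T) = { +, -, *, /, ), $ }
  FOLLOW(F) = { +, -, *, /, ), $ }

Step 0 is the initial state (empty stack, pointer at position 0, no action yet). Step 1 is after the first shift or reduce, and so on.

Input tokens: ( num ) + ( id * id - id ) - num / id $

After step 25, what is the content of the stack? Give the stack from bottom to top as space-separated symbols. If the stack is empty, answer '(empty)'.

Answer: E + ( E )

Derivation:
Step 1: shift (. Stack=[(] ptr=1 lookahead=num remaining=[num ) + ( id * id - id ) - num / id $]
Step 2: shift num. Stack=[( num] ptr=2 lookahead=) remaining=[) + ( id * id - id ) - num / id $]
Step 3: reduce F->num. Stack=[( F] ptr=2 lookahead=) remaining=[) + ( id * id - id ) - num / id $]
Step 4: reduce T->F. Stack=[( T] ptr=2 lookahead=) remaining=[) + ( id * id - id ) - num / id $]
Step 5: reduce E->T. Stack=[( E] ptr=2 lookahead=) remaining=[) + ( id * id - id ) - num / id $]
Step 6: shift ). Stack=[( E )] ptr=3 lookahead=+ remaining=[+ ( id * id - id ) - num / id $]
Step 7: reduce F->( E ). Stack=[F] ptr=3 lookahead=+ remaining=[+ ( id * id - id ) - num / id $]
Step 8: reduce T->F. Stack=[T] ptr=3 lookahead=+ remaining=[+ ( id * id - id ) - num / id $]
Step 9: reduce E->T. Stack=[E] ptr=3 lookahead=+ remaining=[+ ( id * id - id ) - num / id $]
Step 10: shift +. Stack=[E +] ptr=4 lookahead=( remaining=[( id * id - id ) - num / id $]
Step 11: shift (. Stack=[E + (] ptr=5 lookahead=id remaining=[id * id - id ) - num / id $]
Step 12: shift id. Stack=[E + ( id] ptr=6 lookahead=* remaining=[* id - id ) - num / id $]
Step 13: reduce F->id. Stack=[E + ( F] ptr=6 lookahead=* remaining=[* id - id ) - num / id $]
Step 14: reduce T->F. Stack=[E + ( T] ptr=6 lookahead=* remaining=[* id - id ) - num / id $]
Step 15: shift *. Stack=[E + ( T *] ptr=7 lookahead=id remaining=[id - id ) - num / id $]
Step 16: shift id. Stack=[E + ( T * id] ptr=8 lookahead=- remaining=[- id ) - num / id $]
Step 17: reduce F->id. Stack=[E + ( T * F] ptr=8 lookahead=- remaining=[- id ) - num / id $]
Step 18: reduce T->T * F. Stack=[E + ( T] ptr=8 lookahead=- remaining=[- id ) - num / id $]
Step 19: reduce E->T. Stack=[E + ( E] ptr=8 lookahead=- remaining=[- id ) - num / id $]
Step 20: shift -. Stack=[E + ( E -] ptr=9 lookahead=id remaining=[id ) - num / id $]
Step 21: shift id. Stack=[E + ( E - id] ptr=10 lookahead=) remaining=[) - num / id $]
Step 22: reduce F->id. Stack=[E + ( E - F] ptr=10 lookahead=) remaining=[) - num / id $]
Step 23: reduce T->F. Stack=[E + ( E - T] ptr=10 lookahead=) remaining=[) - num / id $]
Step 24: reduce E->E - T. Stack=[E + ( E] ptr=10 lookahead=) remaining=[) - num / id $]
Step 25: shift ). Stack=[E + ( E )] ptr=11 lookahead=- remaining=[- num / id $]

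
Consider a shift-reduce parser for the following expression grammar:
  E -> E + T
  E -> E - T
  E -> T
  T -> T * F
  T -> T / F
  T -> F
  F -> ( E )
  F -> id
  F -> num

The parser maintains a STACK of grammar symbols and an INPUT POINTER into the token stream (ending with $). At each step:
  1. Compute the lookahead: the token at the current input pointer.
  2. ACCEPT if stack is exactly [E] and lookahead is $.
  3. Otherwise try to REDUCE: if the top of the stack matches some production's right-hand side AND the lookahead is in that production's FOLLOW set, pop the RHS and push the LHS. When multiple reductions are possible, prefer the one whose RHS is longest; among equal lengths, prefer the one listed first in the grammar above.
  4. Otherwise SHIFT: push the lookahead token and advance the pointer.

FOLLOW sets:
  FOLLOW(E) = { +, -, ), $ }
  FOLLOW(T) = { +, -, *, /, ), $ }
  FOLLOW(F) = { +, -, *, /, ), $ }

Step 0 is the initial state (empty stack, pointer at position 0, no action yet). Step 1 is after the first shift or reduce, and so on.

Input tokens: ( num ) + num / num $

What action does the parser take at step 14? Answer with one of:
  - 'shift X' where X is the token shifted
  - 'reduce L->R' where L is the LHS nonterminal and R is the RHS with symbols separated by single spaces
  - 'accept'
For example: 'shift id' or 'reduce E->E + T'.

Step 1: shift (. Stack=[(] ptr=1 lookahead=num remaining=[num ) + num / num $]
Step 2: shift num. Stack=[( num] ptr=2 lookahead=) remaining=[) + num / num $]
Step 3: reduce F->num. Stack=[( F] ptr=2 lookahead=) remaining=[) + num / num $]
Step 4: reduce T->F. Stack=[( T] ptr=2 lookahead=) remaining=[) + num / num $]
Step 5: reduce E->T. Stack=[( E] ptr=2 lookahead=) remaining=[) + num / num $]
Step 6: shift ). Stack=[( E )] ptr=3 lookahead=+ remaining=[+ num / num $]
Step 7: reduce F->( E ). Stack=[F] ptr=3 lookahead=+ remaining=[+ num / num $]
Step 8: reduce T->F. Stack=[T] ptr=3 lookahead=+ remaining=[+ num / num $]
Step 9: reduce E->T. Stack=[E] ptr=3 lookahead=+ remaining=[+ num / num $]
Step 10: shift +. Stack=[E +] ptr=4 lookahead=num remaining=[num / num $]
Step 11: shift num. Stack=[E + num] ptr=5 lookahead=/ remaining=[/ num $]
Step 12: reduce F->num. Stack=[E + F] ptr=5 lookahead=/ remaining=[/ num $]
Step 13: reduce T->F. Stack=[E + T] ptr=5 lookahead=/ remaining=[/ num $]
Step 14: shift /. Stack=[E + T /] ptr=6 lookahead=num remaining=[num $]

Answer: shift /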